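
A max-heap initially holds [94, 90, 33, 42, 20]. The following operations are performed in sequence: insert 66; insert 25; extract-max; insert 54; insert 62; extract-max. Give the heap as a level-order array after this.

[66, 62, 54, 42, 20, 33, 25]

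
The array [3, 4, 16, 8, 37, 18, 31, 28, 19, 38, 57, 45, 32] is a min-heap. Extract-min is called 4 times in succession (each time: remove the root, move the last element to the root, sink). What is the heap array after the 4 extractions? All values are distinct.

extract-min #1 returns 3:
  remove root 3; move last element 32 to root → [32, 4, 16, 8, 37, 18, 31, 28, 19, 38, 57, 45]
  32 vs smaller child 4 at index 1, swap → [4, 32, 16, 8, 37, 18, 31, 28, 19, 38, 57, 45]
  32 vs smaller child 8 at index 3, swap → [4, 8, 16, 32, 37, 18, 31, 28, 19, 38, 57, 45]
  32 vs smaller child 19 at index 8, swap → [4, 8, 16, 19, 37, 18, 31, 28, 32, 38, 57, 45]
extract-min #2 returns 4:
  remove root 4; move last element 45 to root → [45, 8, 16, 19, 37, 18, 31, 28, 32, 38, 57]
  45 vs smaller child 8 at index 1, swap → [8, 45, 16, 19, 37, 18, 31, 28, 32, 38, 57]
  45 vs smaller child 19 at index 3, swap → [8, 19, 16, 45, 37, 18, 31, 28, 32, 38, 57]
  45 vs smaller child 28 at index 7, swap → [8, 19, 16, 28, 37, 18, 31, 45, 32, 38, 57]
extract-min #3 returns 8:
  remove root 8; move last element 57 to root → [57, 19, 16, 28, 37, 18, 31, 45, 32, 38]
  57 vs smaller child 16 at index 2, swap → [16, 19, 57, 28, 37, 18, 31, 45, 32, 38]
  57 vs smaller child 18 at index 5, swap → [16, 19, 18, 28, 37, 57, 31, 45, 32, 38]
extract-min #4 returns 16:
  remove root 16; move last element 38 to root → [38, 19, 18, 28, 37, 57, 31, 45, 32]
  38 vs smaller child 18 at index 2, swap → [18, 19, 38, 28, 37, 57, 31, 45, 32]
  38 vs smaller child 31 at index 6, swap → [18, 19, 31, 28, 37, 57, 38, 45, 32]

[18, 19, 31, 28, 37, 57, 38, 45, 32]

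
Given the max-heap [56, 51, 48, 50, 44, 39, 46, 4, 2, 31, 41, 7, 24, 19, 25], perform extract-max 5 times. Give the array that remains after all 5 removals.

extract-max #1 returns 56:
  remove root 56; move last element 25 to root → [25, 51, 48, 50, 44, 39, 46, 4, 2, 31, 41, 7, 24, 19]
  25 vs larger child 51 at index 1, swap → [51, 25, 48, 50, 44, 39, 46, 4, 2, 31, 41, 7, 24, 19]
  25 vs larger child 50 at index 3, swap → [51, 50, 48, 25, 44, 39, 46, 4, 2, 31, 41, 7, 24, 19]
extract-max #2 returns 51:
  remove root 51; move last element 19 to root → [19, 50, 48, 25, 44, 39, 46, 4, 2, 31, 41, 7, 24]
  19 vs larger child 50 at index 1, swap → [50, 19, 48, 25, 44, 39, 46, 4, 2, 31, 41, 7, 24]
  19 vs larger child 44 at index 4, swap → [50, 44, 48, 25, 19, 39, 46, 4, 2, 31, 41, 7, 24]
  19 vs larger child 41 at index 10, swap → [50, 44, 48, 25, 41, 39, 46, 4, 2, 31, 19, 7, 24]
extract-max #3 returns 50:
  remove root 50; move last element 24 to root → [24, 44, 48, 25, 41, 39, 46, 4, 2, 31, 19, 7]
  24 vs larger child 48 at index 2, swap → [48, 44, 24, 25, 41, 39, 46, 4, 2, 31, 19, 7]
  24 vs larger child 46 at index 6, swap → [48, 44, 46, 25, 41, 39, 24, 4, 2, 31, 19, 7]
extract-max #4 returns 48:
  remove root 48; move last element 7 to root → [7, 44, 46, 25, 41, 39, 24, 4, 2, 31, 19]
  7 vs larger child 46 at index 2, swap → [46, 44, 7, 25, 41, 39, 24, 4, 2, 31, 19]
  7 vs larger child 39 at index 5, swap → [46, 44, 39, 25, 41, 7, 24, 4, 2, 31, 19]
extract-max #5 returns 46:
  remove root 46; move last element 19 to root → [19, 44, 39, 25, 41, 7, 24, 4, 2, 31]
  19 vs larger child 44 at index 1, swap → [44, 19, 39, 25, 41, 7, 24, 4, 2, 31]
  19 vs larger child 41 at index 4, swap → [44, 41, 39, 25, 19, 7, 24, 4, 2, 31]
  19 vs only child 31 at index 9, swap → [44, 41, 39, 25, 31, 7, 24, 4, 2, 19]

[44, 41, 39, 25, 31, 7, 24, 4, 2, 19]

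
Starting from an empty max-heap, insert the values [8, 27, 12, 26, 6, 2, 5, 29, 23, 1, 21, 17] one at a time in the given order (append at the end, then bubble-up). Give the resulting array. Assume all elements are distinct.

Insert 8:
  append 8 at index 0 → [8] (no swap needed)
Insert 27:
  append 27 at index 1 → [8, 27]
  27 > parent 8 at index 0, swap → [27, 8]
Insert 12:
  append 12 at index 2 → [27, 8, 12] (no swap needed)
Insert 26:
  append 26 at index 3 → [27, 8, 12, 26]
  26 > parent 8 at index 1, swap → [27, 26, 12, 8]
Insert 6:
  append 6 at index 4 → [27, 26, 12, 8, 6] (no swap needed)
Insert 2:
  append 2 at index 5 → [27, 26, 12, 8, 6, 2] (no swap needed)
Insert 5:
  append 5 at index 6 → [27, 26, 12, 8, 6, 2, 5] (no swap needed)
Insert 29:
  append 29 at index 7 → [27, 26, 12, 8, 6, 2, 5, 29]
  29 > parent 8 at index 3, swap → [27, 26, 12, 29, 6, 2, 5, 8]
  29 > parent 26 at index 1, swap → [27, 29, 12, 26, 6, 2, 5, 8]
  29 > parent 27 at index 0, swap → [29, 27, 12, 26, 6, 2, 5, 8]
Insert 23:
  append 23 at index 8 → [29, 27, 12, 26, 6, 2, 5, 8, 23] (no swap needed)
Insert 1:
  append 1 at index 9 → [29, 27, 12, 26, 6, 2, 5, 8, 23, 1] (no swap needed)
Insert 21:
  append 21 at index 10 → [29, 27, 12, 26, 6, 2, 5, 8, 23, 1, 21]
  21 > parent 6 at index 4, swap → [29, 27, 12, 26, 21, 2, 5, 8, 23, 1, 6]
Insert 17:
  append 17 at index 11 → [29, 27, 12, 26, 21, 2, 5, 8, 23, 1, 6, 17]
  17 > parent 2 at index 5, swap → [29, 27, 12, 26, 21, 17, 5, 8, 23, 1, 6, 2]
  17 > parent 12 at index 2, swap → [29, 27, 17, 26, 21, 12, 5, 8, 23, 1, 6, 2]

[29, 27, 17, 26, 21, 12, 5, 8, 23, 1, 6, 2]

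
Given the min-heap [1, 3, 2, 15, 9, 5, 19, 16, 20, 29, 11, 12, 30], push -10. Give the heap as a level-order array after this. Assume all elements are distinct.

[-10, 3, 1, 15, 9, 5, 2, 16, 20, 29, 11, 12, 30, 19]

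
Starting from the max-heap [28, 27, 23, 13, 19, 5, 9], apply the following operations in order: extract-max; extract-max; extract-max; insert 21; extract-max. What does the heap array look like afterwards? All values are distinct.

[19, 13, 5, 9]

extract-max → returns 28:
  remove root 28; move last element 9 to root → [9, 27, 23, 13, 19, 5]
  9 vs larger child 27 at index 1, swap → [27, 9, 23, 13, 19, 5]
  9 vs larger child 19 at index 4, swap → [27, 19, 23, 13, 9, 5]
extract-max → returns 27:
  remove root 27; move last element 5 to root → [5, 19, 23, 13, 9]
  5 vs larger child 23 at index 2, swap → [23, 19, 5, 13, 9]
extract-max → returns 23:
  remove root 23; move last element 9 to root → [9, 19, 5, 13]
  9 vs larger child 19 at index 1, swap → [19, 9, 5, 13]
  9 vs only child 13 at index 3, swap → [19, 13, 5, 9]
insert 21:
  append 21 at index 4 → [19, 13, 5, 9, 21]
  21 > parent 13 at index 1, swap → [19, 21, 5, 9, 13]
  21 > parent 19 at index 0, swap → [21, 19, 5, 9, 13]
extract-max → returns 21:
  remove root 21; move last element 13 to root → [13, 19, 5, 9]
  13 vs larger child 19 at index 1, swap → [19, 13, 5, 9]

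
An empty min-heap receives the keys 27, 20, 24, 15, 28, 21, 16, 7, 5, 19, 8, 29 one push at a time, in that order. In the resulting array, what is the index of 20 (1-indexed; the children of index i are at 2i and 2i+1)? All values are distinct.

9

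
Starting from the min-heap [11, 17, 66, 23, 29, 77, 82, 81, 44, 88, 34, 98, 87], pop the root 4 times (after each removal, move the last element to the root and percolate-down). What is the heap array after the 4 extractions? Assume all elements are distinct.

extract-min #1 returns 11:
  remove root 11; move last element 87 to root → [87, 17, 66, 23, 29, 77, 82, 81, 44, 88, 34, 98]
  87 vs smaller child 17 at index 1, swap → [17, 87, 66, 23, 29, 77, 82, 81, 44, 88, 34, 98]
  87 vs smaller child 23 at index 3, swap → [17, 23, 66, 87, 29, 77, 82, 81, 44, 88, 34, 98]
  87 vs smaller child 44 at index 8, swap → [17, 23, 66, 44, 29, 77, 82, 81, 87, 88, 34, 98]
extract-min #2 returns 17:
  remove root 17; move last element 98 to root → [98, 23, 66, 44, 29, 77, 82, 81, 87, 88, 34]
  98 vs smaller child 23 at index 1, swap → [23, 98, 66, 44, 29, 77, 82, 81, 87, 88, 34]
  98 vs smaller child 29 at index 4, swap → [23, 29, 66, 44, 98, 77, 82, 81, 87, 88, 34]
  98 vs smaller child 34 at index 10, swap → [23, 29, 66, 44, 34, 77, 82, 81, 87, 88, 98]
extract-min #3 returns 23:
  remove root 23; move last element 98 to root → [98, 29, 66, 44, 34, 77, 82, 81, 87, 88]
  98 vs smaller child 29 at index 1, swap → [29, 98, 66, 44, 34, 77, 82, 81, 87, 88]
  98 vs smaller child 34 at index 4, swap → [29, 34, 66, 44, 98, 77, 82, 81, 87, 88]
  98 vs only child 88 at index 9, swap → [29, 34, 66, 44, 88, 77, 82, 81, 87, 98]
extract-min #4 returns 29:
  remove root 29; move last element 98 to root → [98, 34, 66, 44, 88, 77, 82, 81, 87]
  98 vs smaller child 34 at index 1, swap → [34, 98, 66, 44, 88, 77, 82, 81, 87]
  98 vs smaller child 44 at index 3, swap → [34, 44, 66, 98, 88, 77, 82, 81, 87]
  98 vs smaller child 81 at index 7, swap → [34, 44, 66, 81, 88, 77, 82, 98, 87]

[34, 44, 66, 81, 88, 77, 82, 98, 87]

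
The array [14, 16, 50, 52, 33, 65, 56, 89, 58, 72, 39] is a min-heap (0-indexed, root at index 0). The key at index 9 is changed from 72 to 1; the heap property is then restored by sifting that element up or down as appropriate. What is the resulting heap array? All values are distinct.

[1, 14, 50, 52, 16, 65, 56, 89, 58, 33, 39]

set index 9 from 72 to 1 → [14, 16, 50, 52, 33, 65, 56, 89, 58, 1, 39]
1 < parent 33 at index 4, swap → [14, 16, 50, 52, 1, 65, 56, 89, 58, 33, 39]
1 < parent 16 at index 1, swap → [14, 1, 50, 52, 16, 65, 56, 89, 58, 33, 39]
1 < parent 14 at index 0, swap → [1, 14, 50, 52, 16, 65, 56, 89, 58, 33, 39]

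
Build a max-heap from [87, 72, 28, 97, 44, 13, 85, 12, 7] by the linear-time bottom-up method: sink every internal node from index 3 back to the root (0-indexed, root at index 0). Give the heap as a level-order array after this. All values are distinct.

[97, 87, 85, 72, 44, 13, 28, 12, 7]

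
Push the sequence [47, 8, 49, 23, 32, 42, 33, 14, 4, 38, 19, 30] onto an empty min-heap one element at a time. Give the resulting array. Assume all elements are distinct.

[4, 8, 30, 14, 19, 33, 42, 47, 23, 38, 32, 49]

Insert 47:
  append 47 at index 0 → [47] (no swap needed)
Insert 8:
  append 8 at index 1 → [47, 8]
  8 < parent 47 at index 0, swap → [8, 47]
Insert 49:
  append 49 at index 2 → [8, 47, 49] (no swap needed)
Insert 23:
  append 23 at index 3 → [8, 47, 49, 23]
  23 < parent 47 at index 1, swap → [8, 23, 49, 47]
Insert 32:
  append 32 at index 4 → [8, 23, 49, 47, 32] (no swap needed)
Insert 42:
  append 42 at index 5 → [8, 23, 49, 47, 32, 42]
  42 < parent 49 at index 2, swap → [8, 23, 42, 47, 32, 49]
Insert 33:
  append 33 at index 6 → [8, 23, 42, 47, 32, 49, 33]
  33 < parent 42 at index 2, swap → [8, 23, 33, 47, 32, 49, 42]
Insert 14:
  append 14 at index 7 → [8, 23, 33, 47, 32, 49, 42, 14]
  14 < parent 47 at index 3, swap → [8, 23, 33, 14, 32, 49, 42, 47]
  14 < parent 23 at index 1, swap → [8, 14, 33, 23, 32, 49, 42, 47]
Insert 4:
  append 4 at index 8 → [8, 14, 33, 23, 32, 49, 42, 47, 4]
  4 < parent 23 at index 3, swap → [8, 14, 33, 4, 32, 49, 42, 47, 23]
  4 < parent 14 at index 1, swap → [8, 4, 33, 14, 32, 49, 42, 47, 23]
  4 < parent 8 at index 0, swap → [4, 8, 33, 14, 32, 49, 42, 47, 23]
Insert 38:
  append 38 at index 9 → [4, 8, 33, 14, 32, 49, 42, 47, 23, 38] (no swap needed)
Insert 19:
  append 19 at index 10 → [4, 8, 33, 14, 32, 49, 42, 47, 23, 38, 19]
  19 < parent 32 at index 4, swap → [4, 8, 33, 14, 19, 49, 42, 47, 23, 38, 32]
Insert 30:
  append 30 at index 11 → [4, 8, 33, 14, 19, 49, 42, 47, 23, 38, 32, 30]
  30 < parent 49 at index 5, swap → [4, 8, 33, 14, 19, 30, 42, 47, 23, 38, 32, 49]
  30 < parent 33 at index 2, swap → [4, 8, 30, 14, 19, 33, 42, 47, 23, 38, 32, 49]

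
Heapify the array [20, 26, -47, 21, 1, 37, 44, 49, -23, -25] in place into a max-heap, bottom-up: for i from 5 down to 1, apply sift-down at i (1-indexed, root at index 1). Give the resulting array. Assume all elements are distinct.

[49, 26, 44, 21, 1, 37, -47, 20, -23, -25]

sift down from index 5: already satisfies heap property
sift down from index 4:
  21 vs larger child 49 at index 8, swap → [20, 26, -47, 49, 1, 37, 44, 21, -23, -25]
sift down from index 3:
  -47 vs larger child 44 at index 7, swap → [20, 26, 44, 49, 1, 37, -47, 21, -23, -25]
sift down from index 2:
  26 vs larger child 49 at index 4, swap → [20, 49, 44, 26, 1, 37, -47, 21, -23, -25]
sift down from index 1:
  20 vs larger child 49 at index 2, swap → [49, 20, 44, 26, 1, 37, -47, 21, -23, -25]
  20 vs larger child 26 at index 4, swap → [49, 26, 44, 20, 1, 37, -47, 21, -23, -25]
  20 vs larger child 21 at index 8, swap → [49, 26, 44, 21, 1, 37, -47, 20, -23, -25]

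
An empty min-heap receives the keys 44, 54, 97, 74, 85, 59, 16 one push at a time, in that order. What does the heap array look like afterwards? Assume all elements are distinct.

Insert 44:
  append 44 at index 0 → [44] (no swap needed)
Insert 54:
  append 54 at index 1 → [44, 54] (no swap needed)
Insert 97:
  append 97 at index 2 → [44, 54, 97] (no swap needed)
Insert 74:
  append 74 at index 3 → [44, 54, 97, 74] (no swap needed)
Insert 85:
  append 85 at index 4 → [44, 54, 97, 74, 85] (no swap needed)
Insert 59:
  append 59 at index 5 → [44, 54, 97, 74, 85, 59]
  59 < parent 97 at index 2, swap → [44, 54, 59, 74, 85, 97]
Insert 16:
  append 16 at index 6 → [44, 54, 59, 74, 85, 97, 16]
  16 < parent 59 at index 2, swap → [44, 54, 16, 74, 85, 97, 59]
  16 < parent 44 at index 0, swap → [16, 54, 44, 74, 85, 97, 59]

[16, 54, 44, 74, 85, 97, 59]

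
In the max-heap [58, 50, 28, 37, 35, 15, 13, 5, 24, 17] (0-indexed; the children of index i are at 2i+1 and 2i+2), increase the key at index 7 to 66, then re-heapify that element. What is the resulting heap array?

[66, 58, 28, 50, 35, 15, 13, 37, 24, 17]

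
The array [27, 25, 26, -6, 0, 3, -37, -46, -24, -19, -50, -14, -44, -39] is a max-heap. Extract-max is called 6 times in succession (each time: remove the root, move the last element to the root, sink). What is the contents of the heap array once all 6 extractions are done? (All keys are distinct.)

extract-max #1 returns 27:
  remove root 27; move last element -39 to root → [-39, 25, 26, -6, 0, 3, -37, -46, -24, -19, -50, -14, -44]
  -39 vs larger child 26 at index 2, swap → [26, 25, -39, -6, 0, 3, -37, -46, -24, -19, -50, -14, -44]
  -39 vs larger child 3 at index 5, swap → [26, 25, 3, -6, 0, -39, -37, -46, -24, -19, -50, -14, -44]
  -39 vs larger child -14 at index 11, swap → [26, 25, 3, -6, 0, -14, -37, -46, -24, -19, -50, -39, -44]
extract-max #2 returns 26:
  remove root 26; move last element -44 to root → [-44, 25, 3, -6, 0, -14, -37, -46, -24, -19, -50, -39]
  -44 vs larger child 25 at index 1, swap → [25, -44, 3, -6, 0, -14, -37, -46, -24, -19, -50, -39]
  -44 vs larger child 0 at index 4, swap → [25, 0, 3, -6, -44, -14, -37, -46, -24, -19, -50, -39]
  -44 vs larger child -19 at index 9, swap → [25, 0, 3, -6, -19, -14, -37, -46, -24, -44, -50, -39]
extract-max #3 returns 25:
  remove root 25; move last element -39 to root → [-39, 0, 3, -6, -19, -14, -37, -46, -24, -44, -50]
  -39 vs larger child 3 at index 2, swap → [3, 0, -39, -6, -19, -14, -37, -46, -24, -44, -50]
  -39 vs larger child -14 at index 5, swap → [3, 0, -14, -6, -19, -39, -37, -46, -24, -44, -50]
extract-max #4 returns 3:
  remove root 3; move last element -50 to root → [-50, 0, -14, -6, -19, -39, -37, -46, -24, -44]
  -50 vs larger child 0 at index 1, swap → [0, -50, -14, -6, -19, -39, -37, -46, -24, -44]
  -50 vs larger child -6 at index 3, swap → [0, -6, -14, -50, -19, -39, -37, -46, -24, -44]
  -50 vs larger child -24 at index 8, swap → [0, -6, -14, -24, -19, -39, -37, -46, -50, -44]
extract-max #5 returns 0:
  remove root 0; move last element -44 to root → [-44, -6, -14, -24, -19, -39, -37, -46, -50]
  -44 vs larger child -6 at index 1, swap → [-6, -44, -14, -24, -19, -39, -37, -46, -50]
  -44 vs larger child -19 at index 4, swap → [-6, -19, -14, -24, -44, -39, -37, -46, -50]
extract-max #6 returns -6:
  remove root -6; move last element -50 to root → [-50, -19, -14, -24, -44, -39, -37, -46]
  -50 vs larger child -14 at index 2, swap → [-14, -19, -50, -24, -44, -39, -37, -46]
  -50 vs larger child -37 at index 6, swap → [-14, -19, -37, -24, -44, -39, -50, -46]

[-14, -19, -37, -24, -44, -39, -50, -46]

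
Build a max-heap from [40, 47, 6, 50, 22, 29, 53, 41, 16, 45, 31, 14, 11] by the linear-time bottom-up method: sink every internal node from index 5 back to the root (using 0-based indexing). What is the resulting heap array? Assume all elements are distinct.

sift down from index 5: already satisfies heap property
sift down from index 4:
  22 vs larger child 45 at index 9, swap → [40, 47, 6, 50, 45, 29, 53, 41, 16, 22, 31, 14, 11]
sift down from index 3: already satisfies heap property
sift down from index 2:
  6 vs larger child 53 at index 6, swap → [40, 47, 53, 50, 45, 29, 6, 41, 16, 22, 31, 14, 11]
sift down from index 1:
  47 vs larger child 50 at index 3, swap → [40, 50, 53, 47, 45, 29, 6, 41, 16, 22, 31, 14, 11]
sift down from index 0:
  40 vs larger child 53 at index 2, swap → [53, 50, 40, 47, 45, 29, 6, 41, 16, 22, 31, 14, 11]

[53, 50, 40, 47, 45, 29, 6, 41, 16, 22, 31, 14, 11]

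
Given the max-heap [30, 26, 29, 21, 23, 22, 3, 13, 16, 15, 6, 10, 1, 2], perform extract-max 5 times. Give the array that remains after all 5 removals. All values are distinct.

extract-max #1 returns 30:
  remove root 30; move last element 2 to root → [2, 26, 29, 21, 23, 22, 3, 13, 16, 15, 6, 10, 1]
  2 vs larger child 29 at index 2, swap → [29, 26, 2, 21, 23, 22, 3, 13, 16, 15, 6, 10, 1]
  2 vs larger child 22 at index 5, swap → [29, 26, 22, 21, 23, 2, 3, 13, 16, 15, 6, 10, 1]
  2 vs larger child 10 at index 11, swap → [29, 26, 22, 21, 23, 10, 3, 13, 16, 15, 6, 2, 1]
extract-max #2 returns 29:
  remove root 29; move last element 1 to root → [1, 26, 22, 21, 23, 10, 3, 13, 16, 15, 6, 2]
  1 vs larger child 26 at index 1, swap → [26, 1, 22, 21, 23, 10, 3, 13, 16, 15, 6, 2]
  1 vs larger child 23 at index 4, swap → [26, 23, 22, 21, 1, 10, 3, 13, 16, 15, 6, 2]
  1 vs larger child 15 at index 9, swap → [26, 23, 22, 21, 15, 10, 3, 13, 16, 1, 6, 2]
extract-max #3 returns 26:
  remove root 26; move last element 2 to root → [2, 23, 22, 21, 15, 10, 3, 13, 16, 1, 6]
  2 vs larger child 23 at index 1, swap → [23, 2, 22, 21, 15, 10, 3, 13, 16, 1, 6]
  2 vs larger child 21 at index 3, swap → [23, 21, 22, 2, 15, 10, 3, 13, 16, 1, 6]
  2 vs larger child 16 at index 8, swap → [23, 21, 22, 16, 15, 10, 3, 13, 2, 1, 6]
extract-max #4 returns 23:
  remove root 23; move last element 6 to root → [6, 21, 22, 16, 15, 10, 3, 13, 2, 1]
  6 vs larger child 22 at index 2, swap → [22, 21, 6, 16, 15, 10, 3, 13, 2, 1]
  6 vs larger child 10 at index 5, swap → [22, 21, 10, 16, 15, 6, 3, 13, 2, 1]
extract-max #5 returns 22:
  remove root 22; move last element 1 to root → [1, 21, 10, 16, 15, 6, 3, 13, 2]
  1 vs larger child 21 at index 1, swap → [21, 1, 10, 16, 15, 6, 3, 13, 2]
  1 vs larger child 16 at index 3, swap → [21, 16, 10, 1, 15, 6, 3, 13, 2]
  1 vs larger child 13 at index 7, swap → [21, 16, 10, 13, 15, 6, 3, 1, 2]

[21, 16, 10, 13, 15, 6, 3, 1, 2]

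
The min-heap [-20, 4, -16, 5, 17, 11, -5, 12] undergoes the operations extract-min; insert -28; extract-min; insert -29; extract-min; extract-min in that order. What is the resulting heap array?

[-5, 4, 11, 5, 17, 12]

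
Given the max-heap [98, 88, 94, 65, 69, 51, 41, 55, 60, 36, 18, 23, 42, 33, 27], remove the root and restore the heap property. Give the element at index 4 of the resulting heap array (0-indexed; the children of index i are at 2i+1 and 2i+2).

69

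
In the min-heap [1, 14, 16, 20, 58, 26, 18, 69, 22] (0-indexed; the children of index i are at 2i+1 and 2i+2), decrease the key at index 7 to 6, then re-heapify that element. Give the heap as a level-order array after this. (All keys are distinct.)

set index 7 from 69 to 6 → [1, 14, 16, 20, 58, 26, 18, 6, 22]
6 < parent 20 at index 3, swap → [1, 14, 16, 6, 58, 26, 18, 20, 22]
6 < parent 14 at index 1, swap → [1, 6, 16, 14, 58, 26, 18, 20, 22]

[1, 6, 16, 14, 58, 26, 18, 20, 22]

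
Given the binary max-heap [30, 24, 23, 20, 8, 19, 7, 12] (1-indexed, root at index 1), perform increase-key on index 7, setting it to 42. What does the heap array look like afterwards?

[42, 24, 30, 20, 8, 19, 23, 12]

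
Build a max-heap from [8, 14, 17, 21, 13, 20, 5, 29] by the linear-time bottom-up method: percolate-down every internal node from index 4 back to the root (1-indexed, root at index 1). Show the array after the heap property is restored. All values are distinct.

sift down from index 4:
  21 vs only child 29 at index 8, swap → [8, 14, 17, 29, 13, 20, 5, 21]
sift down from index 3:
  17 vs larger child 20 at index 6, swap → [8, 14, 20, 29, 13, 17, 5, 21]
sift down from index 2:
  14 vs larger child 29 at index 4, swap → [8, 29, 20, 14, 13, 17, 5, 21]
  14 vs only child 21 at index 8, swap → [8, 29, 20, 21, 13, 17, 5, 14]
sift down from index 1:
  8 vs larger child 29 at index 2, swap → [29, 8, 20, 21, 13, 17, 5, 14]
  8 vs larger child 21 at index 4, swap → [29, 21, 20, 8, 13, 17, 5, 14]
  8 vs only child 14 at index 8, swap → [29, 21, 20, 14, 13, 17, 5, 8]

[29, 21, 20, 14, 13, 17, 5, 8]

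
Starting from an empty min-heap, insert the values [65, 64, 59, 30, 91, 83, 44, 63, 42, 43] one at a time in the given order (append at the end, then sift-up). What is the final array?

[30, 42, 44, 59, 43, 83, 64, 65, 63, 91]

Insert 65:
  append 65 at index 0 → [65] (no swap needed)
Insert 64:
  append 64 at index 1 → [65, 64]
  64 < parent 65 at index 0, swap → [64, 65]
Insert 59:
  append 59 at index 2 → [64, 65, 59]
  59 < parent 64 at index 0, swap → [59, 65, 64]
Insert 30:
  append 30 at index 3 → [59, 65, 64, 30]
  30 < parent 65 at index 1, swap → [59, 30, 64, 65]
  30 < parent 59 at index 0, swap → [30, 59, 64, 65]
Insert 91:
  append 91 at index 4 → [30, 59, 64, 65, 91] (no swap needed)
Insert 83:
  append 83 at index 5 → [30, 59, 64, 65, 91, 83] (no swap needed)
Insert 44:
  append 44 at index 6 → [30, 59, 64, 65, 91, 83, 44]
  44 < parent 64 at index 2, swap → [30, 59, 44, 65, 91, 83, 64]
Insert 63:
  append 63 at index 7 → [30, 59, 44, 65, 91, 83, 64, 63]
  63 < parent 65 at index 3, swap → [30, 59, 44, 63, 91, 83, 64, 65]
Insert 42:
  append 42 at index 8 → [30, 59, 44, 63, 91, 83, 64, 65, 42]
  42 < parent 63 at index 3, swap → [30, 59, 44, 42, 91, 83, 64, 65, 63]
  42 < parent 59 at index 1, swap → [30, 42, 44, 59, 91, 83, 64, 65, 63]
Insert 43:
  append 43 at index 9 → [30, 42, 44, 59, 91, 83, 64, 65, 63, 43]
  43 < parent 91 at index 4, swap → [30, 42, 44, 59, 43, 83, 64, 65, 63, 91]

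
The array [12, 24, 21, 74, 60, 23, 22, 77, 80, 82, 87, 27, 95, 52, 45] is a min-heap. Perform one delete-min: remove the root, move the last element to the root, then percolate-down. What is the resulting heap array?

[21, 24, 22, 74, 60, 23, 45, 77, 80, 82, 87, 27, 95, 52]

remove root 12; move last element 45 to root → [45, 24, 21, 74, 60, 23, 22, 77, 80, 82, 87, 27, 95, 52]
45 vs smaller child 21 at index 2, swap → [21, 24, 45, 74, 60, 23, 22, 77, 80, 82, 87, 27, 95, 52]
45 vs smaller child 22 at index 6, swap → [21, 24, 22, 74, 60, 23, 45, 77, 80, 82, 87, 27, 95, 52]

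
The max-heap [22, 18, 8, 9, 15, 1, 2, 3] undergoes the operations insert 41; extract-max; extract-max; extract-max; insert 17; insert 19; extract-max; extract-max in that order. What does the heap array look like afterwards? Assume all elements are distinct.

[15, 9, 8, 2, 3, 1]

insert 41:
  append 41 at index 8 → [22, 18, 8, 9, 15, 1, 2, 3, 41]
  41 > parent 9 at index 3, swap → [22, 18, 8, 41, 15, 1, 2, 3, 9]
  41 > parent 18 at index 1, swap → [22, 41, 8, 18, 15, 1, 2, 3, 9]
  41 > parent 22 at index 0, swap → [41, 22, 8, 18, 15, 1, 2, 3, 9]
extract-max → returns 41:
  remove root 41; move last element 9 to root → [9, 22, 8, 18, 15, 1, 2, 3]
  9 vs larger child 22 at index 1, swap → [22, 9, 8, 18, 15, 1, 2, 3]
  9 vs larger child 18 at index 3, swap → [22, 18, 8, 9, 15, 1, 2, 3]
extract-max → returns 22:
  remove root 22; move last element 3 to root → [3, 18, 8, 9, 15, 1, 2]
  3 vs larger child 18 at index 1, swap → [18, 3, 8, 9, 15, 1, 2]
  3 vs larger child 15 at index 4, swap → [18, 15, 8, 9, 3, 1, 2]
extract-max → returns 18:
  remove root 18; move last element 2 to root → [2, 15, 8, 9, 3, 1]
  2 vs larger child 15 at index 1, swap → [15, 2, 8, 9, 3, 1]
  2 vs larger child 9 at index 3, swap → [15, 9, 8, 2, 3, 1]
insert 17:
  append 17 at index 6 → [15, 9, 8, 2, 3, 1, 17]
  17 > parent 8 at index 2, swap → [15, 9, 17, 2, 3, 1, 8]
  17 > parent 15 at index 0, swap → [17, 9, 15, 2, 3, 1, 8]
insert 19:
  append 19 at index 7 → [17, 9, 15, 2, 3, 1, 8, 19]
  19 > parent 2 at index 3, swap → [17, 9, 15, 19, 3, 1, 8, 2]
  19 > parent 9 at index 1, swap → [17, 19, 15, 9, 3, 1, 8, 2]
  19 > parent 17 at index 0, swap → [19, 17, 15, 9, 3, 1, 8, 2]
extract-max → returns 19:
  remove root 19; move last element 2 to root → [2, 17, 15, 9, 3, 1, 8]
  2 vs larger child 17 at index 1, swap → [17, 2, 15, 9, 3, 1, 8]
  2 vs larger child 9 at index 3, swap → [17, 9, 15, 2, 3, 1, 8]
extract-max → returns 17:
  remove root 17; move last element 8 to root → [8, 9, 15, 2, 3, 1]
  8 vs larger child 15 at index 2, swap → [15, 9, 8, 2, 3, 1]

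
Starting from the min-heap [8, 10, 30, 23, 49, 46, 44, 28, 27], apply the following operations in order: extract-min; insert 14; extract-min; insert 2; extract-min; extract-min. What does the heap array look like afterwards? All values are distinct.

[23, 27, 30, 28, 49, 46, 44]

extract-min → returns 8:
  remove root 8; move last element 27 to root → [27, 10, 30, 23, 49, 46, 44, 28]
  27 vs smaller child 10 at index 1, swap → [10, 27, 30, 23, 49, 46, 44, 28]
  27 vs smaller child 23 at index 3, swap → [10, 23, 30, 27, 49, 46, 44, 28]
insert 14:
  append 14 at index 8 → [10, 23, 30, 27, 49, 46, 44, 28, 14]
  14 < parent 27 at index 3, swap → [10, 23, 30, 14, 49, 46, 44, 28, 27]
  14 < parent 23 at index 1, swap → [10, 14, 30, 23, 49, 46, 44, 28, 27]
extract-min → returns 10:
  remove root 10; move last element 27 to root → [27, 14, 30, 23, 49, 46, 44, 28]
  27 vs smaller child 14 at index 1, swap → [14, 27, 30, 23, 49, 46, 44, 28]
  27 vs smaller child 23 at index 3, swap → [14, 23, 30, 27, 49, 46, 44, 28]
insert 2:
  append 2 at index 8 → [14, 23, 30, 27, 49, 46, 44, 28, 2]
  2 < parent 27 at index 3, swap → [14, 23, 30, 2, 49, 46, 44, 28, 27]
  2 < parent 23 at index 1, swap → [14, 2, 30, 23, 49, 46, 44, 28, 27]
  2 < parent 14 at index 0, swap → [2, 14, 30, 23, 49, 46, 44, 28, 27]
extract-min → returns 2:
  remove root 2; move last element 27 to root → [27, 14, 30, 23, 49, 46, 44, 28]
  27 vs smaller child 14 at index 1, swap → [14, 27, 30, 23, 49, 46, 44, 28]
  27 vs smaller child 23 at index 3, swap → [14, 23, 30, 27, 49, 46, 44, 28]
extract-min → returns 14:
  remove root 14; move last element 28 to root → [28, 23, 30, 27, 49, 46, 44]
  28 vs smaller child 23 at index 1, swap → [23, 28, 30, 27, 49, 46, 44]
  28 vs smaller child 27 at index 3, swap → [23, 27, 30, 28, 49, 46, 44]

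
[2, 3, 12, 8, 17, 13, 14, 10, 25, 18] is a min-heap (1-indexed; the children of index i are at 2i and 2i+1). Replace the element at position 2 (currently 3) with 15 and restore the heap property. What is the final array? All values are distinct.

set index 2 from 3 to 15 → [2, 15, 12, 8, 17, 13, 14, 10, 25, 18]
15 vs smaller child 8 at index 4, swap → [2, 8, 12, 15, 17, 13, 14, 10, 25, 18]
15 vs smaller child 10 at index 8, swap → [2, 8, 12, 10, 17, 13, 14, 15, 25, 18]

[2, 8, 12, 10, 17, 13, 14, 15, 25, 18]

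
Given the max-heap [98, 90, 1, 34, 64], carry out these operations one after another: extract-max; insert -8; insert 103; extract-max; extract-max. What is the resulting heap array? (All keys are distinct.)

[64, 34, 1, -8]

extract-max → returns 98:
  remove root 98; move last element 64 to root → [64, 90, 1, 34]
  64 vs larger child 90 at index 1, swap → [90, 64, 1, 34]
insert -8:
  append -8 at index 4 → [90, 64, 1, 34, -8] (no swap needed)
insert 103:
  append 103 at index 5 → [90, 64, 1, 34, -8, 103]
  103 > parent 1 at index 2, swap → [90, 64, 103, 34, -8, 1]
  103 > parent 90 at index 0, swap → [103, 64, 90, 34, -8, 1]
extract-max → returns 103:
  remove root 103; move last element 1 to root → [1, 64, 90, 34, -8]
  1 vs larger child 90 at index 2, swap → [90, 64, 1, 34, -8]
extract-max → returns 90:
  remove root 90; move last element -8 to root → [-8, 64, 1, 34]
  -8 vs larger child 64 at index 1, swap → [64, -8, 1, 34]
  -8 vs only child 34 at index 3, swap → [64, 34, 1, -8]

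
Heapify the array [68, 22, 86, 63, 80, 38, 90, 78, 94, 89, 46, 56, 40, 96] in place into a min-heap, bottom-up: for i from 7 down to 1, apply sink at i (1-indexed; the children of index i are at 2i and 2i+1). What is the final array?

[22, 46, 38, 63, 68, 40, 90, 78, 94, 89, 80, 56, 86, 96]

sift down from index 7: already satisfies heap property
sift down from index 6: already satisfies heap property
sift down from index 5:
  80 vs smaller child 46 at index 11, swap → [68, 22, 86, 63, 46, 38, 90, 78, 94, 89, 80, 56, 40, 96]
sift down from index 4: already satisfies heap property
sift down from index 3:
  86 vs smaller child 38 at index 6, swap → [68, 22, 38, 63, 46, 86, 90, 78, 94, 89, 80, 56, 40, 96]
  86 vs smaller child 40 at index 13, swap → [68, 22, 38, 63, 46, 40, 90, 78, 94, 89, 80, 56, 86, 96]
sift down from index 2: already satisfies heap property
sift down from index 1:
  68 vs smaller child 22 at index 2, swap → [22, 68, 38, 63, 46, 40, 90, 78, 94, 89, 80, 56, 86, 96]
  68 vs smaller child 46 at index 5, swap → [22, 46, 38, 63, 68, 40, 90, 78, 94, 89, 80, 56, 86, 96]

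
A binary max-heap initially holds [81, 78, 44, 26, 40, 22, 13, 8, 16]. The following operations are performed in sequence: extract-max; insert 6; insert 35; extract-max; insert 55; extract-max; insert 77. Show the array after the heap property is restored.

[77, 44, 22, 26, 40, 16, 13, 8, 6, 35]

extract-max → returns 81:
  remove root 81; move last element 16 to root → [16, 78, 44, 26, 40, 22, 13, 8]
  16 vs larger child 78 at index 1, swap → [78, 16, 44, 26, 40, 22, 13, 8]
  16 vs larger child 40 at index 4, swap → [78, 40, 44, 26, 16, 22, 13, 8]
insert 6:
  append 6 at index 8 → [78, 40, 44, 26, 16, 22, 13, 8, 6] (no swap needed)
insert 35:
  append 35 at index 9 → [78, 40, 44, 26, 16, 22, 13, 8, 6, 35]
  35 > parent 16 at index 4, swap → [78, 40, 44, 26, 35, 22, 13, 8, 6, 16]
extract-max → returns 78:
  remove root 78; move last element 16 to root → [16, 40, 44, 26, 35, 22, 13, 8, 6]
  16 vs larger child 44 at index 2, swap → [44, 40, 16, 26, 35, 22, 13, 8, 6]
  16 vs larger child 22 at index 5, swap → [44, 40, 22, 26, 35, 16, 13, 8, 6]
insert 55:
  append 55 at index 9 → [44, 40, 22, 26, 35, 16, 13, 8, 6, 55]
  55 > parent 35 at index 4, swap → [44, 40, 22, 26, 55, 16, 13, 8, 6, 35]
  55 > parent 40 at index 1, swap → [44, 55, 22, 26, 40, 16, 13, 8, 6, 35]
  55 > parent 44 at index 0, swap → [55, 44, 22, 26, 40, 16, 13, 8, 6, 35]
extract-max → returns 55:
  remove root 55; move last element 35 to root → [35, 44, 22, 26, 40, 16, 13, 8, 6]
  35 vs larger child 44 at index 1, swap → [44, 35, 22, 26, 40, 16, 13, 8, 6]
  35 vs larger child 40 at index 4, swap → [44, 40, 22, 26, 35, 16, 13, 8, 6]
insert 77:
  append 77 at index 9 → [44, 40, 22, 26, 35, 16, 13, 8, 6, 77]
  77 > parent 35 at index 4, swap → [44, 40, 22, 26, 77, 16, 13, 8, 6, 35]
  77 > parent 40 at index 1, swap → [44, 77, 22, 26, 40, 16, 13, 8, 6, 35]
  77 > parent 44 at index 0, swap → [77, 44, 22, 26, 40, 16, 13, 8, 6, 35]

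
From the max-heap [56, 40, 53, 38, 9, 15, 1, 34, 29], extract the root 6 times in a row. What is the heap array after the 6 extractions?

[15, 1, 9]

extract-max #1 returns 56:
  remove root 56; move last element 29 to root → [29, 40, 53, 38, 9, 15, 1, 34]
  29 vs larger child 53 at index 2, swap → [53, 40, 29, 38, 9, 15, 1, 34]
extract-max #2 returns 53:
  remove root 53; move last element 34 to root → [34, 40, 29, 38, 9, 15, 1]
  34 vs larger child 40 at index 1, swap → [40, 34, 29, 38, 9, 15, 1]
  34 vs larger child 38 at index 3, swap → [40, 38, 29, 34, 9, 15, 1]
extract-max #3 returns 40:
  remove root 40; move last element 1 to root → [1, 38, 29, 34, 9, 15]
  1 vs larger child 38 at index 1, swap → [38, 1, 29, 34, 9, 15]
  1 vs larger child 34 at index 3, swap → [38, 34, 29, 1, 9, 15]
extract-max #4 returns 38:
  remove root 38; move last element 15 to root → [15, 34, 29, 1, 9]
  15 vs larger child 34 at index 1, swap → [34, 15, 29, 1, 9]
extract-max #5 returns 34:
  remove root 34; move last element 9 to root → [9, 15, 29, 1]
  9 vs larger child 29 at index 2, swap → [29, 15, 9, 1]
extract-max #6 returns 29:
  remove root 29; move last element 1 to root → [1, 15, 9]
  1 vs larger child 15 at index 1, swap → [15, 1, 9]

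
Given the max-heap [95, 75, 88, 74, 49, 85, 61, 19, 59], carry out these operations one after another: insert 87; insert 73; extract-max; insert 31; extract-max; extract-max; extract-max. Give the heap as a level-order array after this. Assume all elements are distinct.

insert 87:
  append 87 at index 9 → [95, 75, 88, 74, 49, 85, 61, 19, 59, 87]
  87 > parent 49 at index 4, swap → [95, 75, 88, 74, 87, 85, 61, 19, 59, 49]
  87 > parent 75 at index 1, swap → [95, 87, 88, 74, 75, 85, 61, 19, 59, 49]
insert 73:
  append 73 at index 10 → [95, 87, 88, 74, 75, 85, 61, 19, 59, 49, 73] (no swap needed)
extract-max → returns 95:
  remove root 95; move last element 73 to root → [73, 87, 88, 74, 75, 85, 61, 19, 59, 49]
  73 vs larger child 88 at index 2, swap → [88, 87, 73, 74, 75, 85, 61, 19, 59, 49]
  73 vs larger child 85 at index 5, swap → [88, 87, 85, 74, 75, 73, 61, 19, 59, 49]
insert 31:
  append 31 at index 10 → [88, 87, 85, 74, 75, 73, 61, 19, 59, 49, 31] (no swap needed)
extract-max → returns 88:
  remove root 88; move last element 31 to root → [31, 87, 85, 74, 75, 73, 61, 19, 59, 49]
  31 vs larger child 87 at index 1, swap → [87, 31, 85, 74, 75, 73, 61, 19, 59, 49]
  31 vs larger child 75 at index 4, swap → [87, 75, 85, 74, 31, 73, 61, 19, 59, 49]
  31 vs only child 49 at index 9, swap → [87, 75, 85, 74, 49, 73, 61, 19, 59, 31]
extract-max → returns 87:
  remove root 87; move last element 31 to root → [31, 75, 85, 74, 49, 73, 61, 19, 59]
  31 vs larger child 85 at index 2, swap → [85, 75, 31, 74, 49, 73, 61, 19, 59]
  31 vs larger child 73 at index 5, swap → [85, 75, 73, 74, 49, 31, 61, 19, 59]
extract-max → returns 85:
  remove root 85; move last element 59 to root → [59, 75, 73, 74, 49, 31, 61, 19]
  59 vs larger child 75 at index 1, swap → [75, 59, 73, 74, 49, 31, 61, 19]
  59 vs larger child 74 at index 3, swap → [75, 74, 73, 59, 49, 31, 61, 19]

[75, 74, 73, 59, 49, 31, 61, 19]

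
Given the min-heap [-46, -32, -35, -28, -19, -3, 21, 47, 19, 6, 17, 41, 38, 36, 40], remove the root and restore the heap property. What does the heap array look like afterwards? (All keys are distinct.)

remove root -46; move last element 40 to root → [40, -32, -35, -28, -19, -3, 21, 47, 19, 6, 17, 41, 38, 36]
40 vs smaller child -35 at index 2, swap → [-35, -32, 40, -28, -19, -3, 21, 47, 19, 6, 17, 41, 38, 36]
40 vs smaller child -3 at index 5, swap → [-35, -32, -3, -28, -19, 40, 21, 47, 19, 6, 17, 41, 38, 36]
40 vs smaller child 38 at index 12, swap → [-35, -32, -3, -28, -19, 38, 21, 47, 19, 6, 17, 41, 40, 36]

[-35, -32, -3, -28, -19, 38, 21, 47, 19, 6, 17, 41, 40, 36]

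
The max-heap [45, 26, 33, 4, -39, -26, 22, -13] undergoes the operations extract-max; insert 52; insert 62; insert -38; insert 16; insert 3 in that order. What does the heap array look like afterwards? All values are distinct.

[62, 52, 22, 33, 16, 3, -13, 4, 26, -39, -38, -26]

extract-max → returns 45:
  remove root 45; move last element -13 to root → [-13, 26, 33, 4, -39, -26, 22]
  -13 vs larger child 33 at index 2, swap → [33, 26, -13, 4, -39, -26, 22]
  -13 vs larger child 22 at index 6, swap → [33, 26, 22, 4, -39, -26, -13]
insert 52:
  append 52 at index 7 → [33, 26, 22, 4, -39, -26, -13, 52]
  52 > parent 4 at index 3, swap → [33, 26, 22, 52, -39, -26, -13, 4]
  52 > parent 26 at index 1, swap → [33, 52, 22, 26, -39, -26, -13, 4]
  52 > parent 33 at index 0, swap → [52, 33, 22, 26, -39, -26, -13, 4]
insert 62:
  append 62 at index 8 → [52, 33, 22, 26, -39, -26, -13, 4, 62]
  62 > parent 26 at index 3, swap → [52, 33, 22, 62, -39, -26, -13, 4, 26]
  62 > parent 33 at index 1, swap → [52, 62, 22, 33, -39, -26, -13, 4, 26]
  62 > parent 52 at index 0, swap → [62, 52, 22, 33, -39, -26, -13, 4, 26]
insert -38:
  append -38 at index 9 → [62, 52, 22, 33, -39, -26, -13, 4, 26, -38]
  -38 > parent -39 at index 4, swap → [62, 52, 22, 33, -38, -26, -13, 4, 26, -39]
insert 16:
  append 16 at index 10 → [62, 52, 22, 33, -38, -26, -13, 4, 26, -39, 16]
  16 > parent -38 at index 4, swap → [62, 52, 22, 33, 16, -26, -13, 4, 26, -39, -38]
insert 3:
  append 3 at index 11 → [62, 52, 22, 33, 16, -26, -13, 4, 26, -39, -38, 3]
  3 > parent -26 at index 5, swap → [62, 52, 22, 33, 16, 3, -13, 4, 26, -39, -38, -26]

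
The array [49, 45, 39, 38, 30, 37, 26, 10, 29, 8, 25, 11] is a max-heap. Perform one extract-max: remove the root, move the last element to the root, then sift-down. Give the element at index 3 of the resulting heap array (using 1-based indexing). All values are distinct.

39

remove root 49; move last element 11 to root → [11, 45, 39, 38, 30, 37, 26, 10, 29, 8, 25]
11 vs larger child 45 at index 2, swap → [45, 11, 39, 38, 30, 37, 26, 10, 29, 8, 25]
11 vs larger child 38 at index 4, swap → [45, 38, 39, 11, 30, 37, 26, 10, 29, 8, 25]
11 vs larger child 29 at index 9, swap → [45, 38, 39, 29, 30, 37, 26, 10, 11, 8, 25]
resulting array: [45, 38, 39, 29, 30, 37, 26, 10, 11, 8, 25]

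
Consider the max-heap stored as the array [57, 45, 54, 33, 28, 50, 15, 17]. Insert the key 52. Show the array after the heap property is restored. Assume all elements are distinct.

[57, 52, 54, 45, 28, 50, 15, 17, 33]

append 52 at index 8 → [57, 45, 54, 33, 28, 50, 15, 17, 52]
52 > parent 33 at index 3, swap → [57, 45, 54, 52, 28, 50, 15, 17, 33]
52 > parent 45 at index 1, swap → [57, 52, 54, 45, 28, 50, 15, 17, 33]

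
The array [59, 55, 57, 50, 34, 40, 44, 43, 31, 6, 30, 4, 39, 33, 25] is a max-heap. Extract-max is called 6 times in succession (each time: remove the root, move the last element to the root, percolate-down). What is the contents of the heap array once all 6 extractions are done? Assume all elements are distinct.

extract-max #1 returns 59:
  remove root 59; move last element 25 to root → [25, 55, 57, 50, 34, 40, 44, 43, 31, 6, 30, 4, 39, 33]
  25 vs larger child 57 at index 2, swap → [57, 55, 25, 50, 34, 40, 44, 43, 31, 6, 30, 4, 39, 33]
  25 vs larger child 44 at index 6, swap → [57, 55, 44, 50, 34, 40, 25, 43, 31, 6, 30, 4, 39, 33]
  25 vs only child 33 at index 13, swap → [57, 55, 44, 50, 34, 40, 33, 43, 31, 6, 30, 4, 39, 25]
extract-max #2 returns 57:
  remove root 57; move last element 25 to root → [25, 55, 44, 50, 34, 40, 33, 43, 31, 6, 30, 4, 39]
  25 vs larger child 55 at index 1, swap → [55, 25, 44, 50, 34, 40, 33, 43, 31, 6, 30, 4, 39]
  25 vs larger child 50 at index 3, swap → [55, 50, 44, 25, 34, 40, 33, 43, 31, 6, 30, 4, 39]
  25 vs larger child 43 at index 7, swap → [55, 50, 44, 43, 34, 40, 33, 25, 31, 6, 30, 4, 39]
extract-max #3 returns 55:
  remove root 55; move last element 39 to root → [39, 50, 44, 43, 34, 40, 33, 25, 31, 6, 30, 4]
  39 vs larger child 50 at index 1, swap → [50, 39, 44, 43, 34, 40, 33, 25, 31, 6, 30, 4]
  39 vs larger child 43 at index 3, swap → [50, 43, 44, 39, 34, 40, 33, 25, 31, 6, 30, 4]
extract-max #4 returns 50:
  remove root 50; move last element 4 to root → [4, 43, 44, 39, 34, 40, 33, 25, 31, 6, 30]
  4 vs larger child 44 at index 2, swap → [44, 43, 4, 39, 34, 40, 33, 25, 31, 6, 30]
  4 vs larger child 40 at index 5, swap → [44, 43, 40, 39, 34, 4, 33, 25, 31, 6, 30]
extract-max #5 returns 44:
  remove root 44; move last element 30 to root → [30, 43, 40, 39, 34, 4, 33, 25, 31, 6]
  30 vs larger child 43 at index 1, swap → [43, 30, 40, 39, 34, 4, 33, 25, 31, 6]
  30 vs larger child 39 at index 3, swap → [43, 39, 40, 30, 34, 4, 33, 25, 31, 6]
  30 vs larger child 31 at index 8, swap → [43, 39, 40, 31, 34, 4, 33, 25, 30, 6]
extract-max #6 returns 43:
  remove root 43; move last element 6 to root → [6, 39, 40, 31, 34, 4, 33, 25, 30]
  6 vs larger child 40 at index 2, swap → [40, 39, 6, 31, 34, 4, 33, 25, 30]
  6 vs larger child 33 at index 6, swap → [40, 39, 33, 31, 34, 4, 6, 25, 30]

[40, 39, 33, 31, 34, 4, 6, 25, 30]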